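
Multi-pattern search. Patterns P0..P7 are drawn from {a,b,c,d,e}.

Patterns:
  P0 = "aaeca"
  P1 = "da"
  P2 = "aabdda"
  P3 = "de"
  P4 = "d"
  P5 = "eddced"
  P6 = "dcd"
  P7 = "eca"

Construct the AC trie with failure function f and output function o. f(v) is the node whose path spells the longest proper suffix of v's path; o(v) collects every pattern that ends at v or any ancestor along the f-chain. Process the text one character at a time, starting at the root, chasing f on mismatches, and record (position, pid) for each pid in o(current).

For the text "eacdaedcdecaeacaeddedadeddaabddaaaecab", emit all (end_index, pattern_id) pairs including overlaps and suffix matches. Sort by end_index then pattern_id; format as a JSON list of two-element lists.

Construct AC machine:
Trie nodes:
  n0 'ε': a→1 d→6 e→13
  n1 'a': a→2
  n2 'aa': b→8 e→3
  n3 'aae': c→4
  n4 'aaec': a→5
  n5 'aaeca': ·  [P0 ends]
  n6 'd': a→7 c→19 e→12  [P4 ends]
  n7 'da': ·  [P1 ends]
  n8 'aab': d→9
  n9 'aabd': d→10
  n10 'aabdd': a→11
  n11 'aabdda': ·  [P2 ends]
  n12 'de': ·  [P3 ends]
  n13 'e': c→21 d→14
  n14 'ed': d→15
  n15 'edd': c→16
  n16 'eddc': e→17
  n17 'eddce': d→18
  n18 'eddced': ·  [P5 ends]
  n19 'dc': d→20
  n20 'dcd': ·  [P6 ends]
  n21 'ec': a→22
  n22 'eca': ·  [P7 ends]

Failure links (BFS by depth):
  fail(1) 'a': from fail(0)=0 chase 'a': 0 ⇒ 0;  out=∅∪out(0)=∅
  fail(6) 'd': from fail(0)=0 chase 'd': 0 ⇒ 0;  out={4}∪out(0)={4}
  fail(13) 'e': from fail(0)=0 chase 'e': 0 ⇒ 0;  out=∅∪out(0)=∅
  fail(2) 'aa': from fail(1)=0 chase 'a': 0 ⇒ 1;  out=∅∪out(1)=∅
  fail(7) 'da': from fail(6)=0 chase 'a': 0 ⇒ 1;  out={1}∪out(1)={1}
  fail(12) 'de': from fail(6)=0 chase 'e': 0 ⇒ 13;  out={3}∪out(13)={3}
  fail(14) 'ed': from fail(13)=0 chase 'd': 0 ⇒ 6;  out=∅∪out(6)={4}
  fail(19) 'dc': from fail(6)=0 chase 'c': 0 ⇒ 0;  out=∅∪out(0)=∅
  fail(21) 'ec': from fail(13)=0 chase 'c': 0 ⇒ 0;  out=∅∪out(0)=∅
  fail(3) 'aae': from fail(2)=1 chase 'e': 1→0 ⇒ 13;  out=∅∪out(13)=∅
  fail(8) 'aab': from fail(2)=1 chase 'b': 1→0 ⇒ 0;  out=∅∪out(0)=∅
  fail(15) 'edd': from fail(14)=6 chase 'd': 6→0 ⇒ 6;  out=∅∪out(6)={4}
  fail(20) 'dcd': from fail(19)=0 chase 'd': 0 ⇒ 6;  out={6}∪out(6)={4,6}
  fail(22) 'eca': from fail(21)=0 chase 'a': 0 ⇒ 1;  out={7}∪out(1)={7}
  fail(4) 'aaec': from fail(3)=13 chase 'c': 13 ⇒ 21;  out=∅∪out(21)=∅
  fail(9) 'aabd': from fail(8)=0 chase 'd': 0 ⇒ 6;  out=∅∪out(6)={4}
  fail(16) 'eddc': from fail(15)=6 chase 'c': 6 ⇒ 19;  out=∅∪out(19)=∅
  fail(5) 'aaeca': from fail(4)=21 chase 'a': 21 ⇒ 22;  out={0}∪out(22)={0,7}
  fail(10) 'aabdd': from fail(9)=6 chase 'd': 6→0 ⇒ 6;  out=∅∪out(6)={4}
  fail(17) 'eddce': from fail(16)=19 chase 'e': 19→0 ⇒ 13;  out=∅∪out(13)=∅
  fail(11) 'aabdda': from fail(10)=6 chase 'a': 6 ⇒ 7;  out={2}∪out(7)={1,2}
  fail(18) 'eddced': from fail(17)=13 chase 'd': 13 ⇒ 14;  out={5}∪out(14)={4,5}

Run:
[0] read 'e'  n0⇒n13
[1] read 'a'  n13⇒n1 ·f
[2] read 'c'  n1⇒n0 ·f
[3] read 'd'  n0⇒n6  → match P4@[3:3]
[4] read 'a'  n6⇒n7  → match P1@[3:4]
[5] read 'e'  n7⇒n13 ·f
[6] read 'd'  n13⇒n14  → match P4@[6:6]
[7] read 'c'  n14⇒n19 ·f
[8] read 'd'  n19⇒n20  → match P4@[8:8],P6@[6:8]
[9] read 'e'  n20⇒n12 ·f  → match P3@[8:9]
[10] read 'c'  n12⇒n21 ·f
[11] read 'a'  n21⇒n22  → match P7@[9:11]
[12] read 'e'  n22⇒n13 ·f
[13] read 'a'  n13⇒n1 ·f
[14] read 'c'  n1⇒n0 ·f
[15] read 'a'  n0⇒n1
[16] read 'e'  n1⇒n13 ·f
[17] read 'd'  n13⇒n14  → match P4@[17:17]
[18] read 'd'  n14⇒n15  → match P4@[18:18]
[19] read 'e'  n15⇒n12 ·f  → match P3@[18:19]
[20] read 'd'  n12⇒n14 ·f  → match P4@[20:20]
[21] read 'a'  n14⇒n7 ·f  → match P1@[20:21]
[22] read 'd'  n7⇒n6 ·f  → match P4@[22:22]
[23] read 'e'  n6⇒n12  → match P3@[22:23]
[24] read 'd'  n12⇒n14 ·f  → match P4@[24:24]
[25] read 'd'  n14⇒n15  → match P4@[25:25]
[26] read 'a'  n15⇒n7 ·f  → match P1@[25:26]
[27] read 'a'  n7⇒n2 ·f
[28] read 'b'  n2⇒n8
[29] read 'd'  n8⇒n9  → match P4@[29:29]
[30] read 'd'  n9⇒n10  → match P4@[30:30]
[31] read 'a'  n10⇒n11  → match P1@[30:31],P2@[26:31]
[32] read 'a'  n11⇒n2 ·f
[33] read 'a'  n2⇒n2 ·f
[34] read 'e'  n2⇒n3
[35] read 'c'  n3⇒n4
[36] read 'a'  n4⇒n5  → match P0@[32:36],P7@[34:36]
[37] read 'b'  n5⇒n0 ·f

All matches (sorted): [[3,4],[4,1],[6,4],[8,4],[8,6],[9,3],[11,7],[17,4],[18,4],[19,3],[20,4],[21,1],[22,4],[23,3],[24,4],[25,4],[26,1],[29,4],[30,4],[31,1],[31,2],[36,0],[36,7]]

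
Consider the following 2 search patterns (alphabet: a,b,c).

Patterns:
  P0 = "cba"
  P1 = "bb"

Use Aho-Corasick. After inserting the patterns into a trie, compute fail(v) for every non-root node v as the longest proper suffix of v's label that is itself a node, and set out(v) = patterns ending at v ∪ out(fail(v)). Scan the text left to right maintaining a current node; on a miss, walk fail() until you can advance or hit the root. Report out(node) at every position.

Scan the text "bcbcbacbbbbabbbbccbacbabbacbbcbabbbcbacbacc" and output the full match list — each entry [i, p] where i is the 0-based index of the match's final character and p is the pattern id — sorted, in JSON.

Construct AC machine:
Trie (insert patterns):
  0='ε' goto b→4 c→1
  1='c' goto b→2
  2='cb' goto a→3
  3='cba' goto ·  [P0 ends]
  4='b' goto b→5
  5='bb' goto ·  [P1 ends]

BFS fail/out derivation:
  fail(1) 'c': from fail(0)=0 chase 'c': 0 ⇒ 0;  out=∅∪out(0)=∅
  fail(4) 'b': from fail(0)=0 chase 'b': 0 ⇒ 0;  out=∅∪out(0)=∅
  fail(2) 'cb': from fail(1)=0 chase 'b': 0 ⇒ 4;  out=∅∪out(4)=∅
  fail(5) 'bb': from fail(4)=0 chase 'b': 0 ⇒ 4;  out={1}∪out(4)={1}
  fail(3) 'cba': from fail(2)=4 chase 'a': 4→0 ⇒ 0;  out={0}∪out(0)={0}

Run:
i=0 'b': node 0→4
i=1 'c': node 4→1 (via fail)
i=2 'b': node 1→2
i=3 'c': node 2→1 (via fail)
i=4 'b': node 1→2
i=5 'a': node 2→3  → match P0@[3:5]
i=6 'c': node 3→1 (via fail)
i=7 'b': node 1→2
i=8 'b': node 2→5 (via fail)  → match P1@[7:8]
i=9 'b': node 5→5 (via fail)  → match P1@[8:9]
i=10 'b': node 5→5 (via fail)  → match P1@[9:10]
i=11 'a': node 5→0 (via fail)
i=12 'b': node 0→4
i=13 'b': node 4→5  → match P1@[12:13]
i=14 'b': node 5→5 (via fail)  → match P1@[13:14]
i=15 'b': node 5→5 (via fail)  → match P1@[14:15]
i=16 'c': node 5→1 (via fail)
i=17 'c': node 1→1 (via fail)
i=18 'b': node 1→2
i=19 'a': node 2→3  → match P0@[17:19]
i=20 'c': node 3→1 (via fail)
i=21 'b': node 1→2
i=22 'a': node 2→3  → match P0@[20:22]
i=23 'b': node 3→4 (via fail)
i=24 'b': node 4→5  → match P1@[23:24]
i=25 'a': node 5→0 (via fail)
i=26 'c': node 0→1
i=27 'b': node 1→2
i=28 'b': node 2→5 (via fail)  → match P1@[27:28]
i=29 'c': node 5→1 (via fail)
i=30 'b': node 1→2
i=31 'a': node 2→3  → match P0@[29:31]
i=32 'b': node 3→4 (via fail)
i=33 'b': node 4→5  → match P1@[32:33]
i=34 'b': node 5→5 (via fail)  → match P1@[33:34]
i=35 'c': node 5→1 (via fail)
i=36 'b': node 1→2
i=37 'a': node 2→3  → match P0@[35:37]
i=38 'c': node 3→1 (via fail)
i=39 'b': node 1→2
i=40 'a': node 2→3  → match P0@[38:40]
i=41 'c': node 3→1 (via fail)
i=42 'c': node 1→1 (via fail)

Result: [[5,0],[8,1],[9,1],[10,1],[13,1],[14,1],[15,1],[19,0],[22,0],[24,1],[28,1],[31,0],[33,1],[34,1],[37,0],[40,0]]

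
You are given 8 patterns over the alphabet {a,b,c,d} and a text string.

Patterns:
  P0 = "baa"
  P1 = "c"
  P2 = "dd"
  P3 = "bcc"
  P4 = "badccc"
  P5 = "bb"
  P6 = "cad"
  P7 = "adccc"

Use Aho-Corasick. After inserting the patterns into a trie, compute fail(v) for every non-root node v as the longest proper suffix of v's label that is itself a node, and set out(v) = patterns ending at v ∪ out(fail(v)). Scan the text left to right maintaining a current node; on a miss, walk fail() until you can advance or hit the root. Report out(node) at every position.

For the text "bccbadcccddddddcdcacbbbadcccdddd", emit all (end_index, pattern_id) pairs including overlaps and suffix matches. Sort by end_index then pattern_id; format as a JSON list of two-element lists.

Construct AC machine:
Trie (insert patterns):
  n0 'ε': a→16 b→1 c→4 d→5
  n1 'b': a→2 b→13 c→7
  n2 'ba': a→3 d→9
  n3 'baa': ·  [P0 ends]
  n4 'c': a→14  [P1 ends]
  n5 'd': d→6
  n6 'dd': ·  [P2 ends]
  n7 'bc': c→8
  n8 'bcc': ·  [P3 ends]
  n9 'bad': c→10
  n10 'badc': c→11
  n11 'badcc': c→12
  n12 'badccc': ·  [P4 ends]
  n13 'bb': ·  [P5 ends]
  n14 'ca': d→15
  n15 'cad': ·  [P6 ends]
  n16 'a': d→17
  n17 'ad': c→18
  n18 'adc': c→19
  n19 'adcc': c→20
  n20 'adccc': ·  [P7 ends]

BFS fail/out derivation:
  n1('b'): parent n0 fail=0; on 'b' 0 → fail=0;  out ∅∪∅=∅
  n4('c'): parent n0 fail=0; on 'c' 0 → fail=0;  out {1}∪∅={1}
  n5('d'): parent n0 fail=0; on 'd' 0 → fail=0;  out ∅∪∅=∅
  n16('a'): parent n0 fail=0; on 'a' 0 → fail=0;  out ∅∪∅=∅
  n2('ba'): parent n1 fail=0; on 'a' 0 → fail=16;  out ∅∪∅=∅
  n6('dd'): parent n5 fail=0; on 'd' 0 → fail=5;  out {2}∪∅={2}
  n7('bc'): parent n1 fail=0; on 'c' 0 → fail=4;  out ∅∪{1}={1}
  n13('bb'): parent n1 fail=0; on 'b' 0 → fail=1;  out {5}∪∅={5}
  n14('ca'): parent n4 fail=0; on 'a' 0 → fail=16;  out ∅∪∅=∅
  n17('ad'): parent n16 fail=0; on 'd' 0 → fail=5;  out ∅∪∅=∅
  n3('baa'): parent n2 fail=16; on 'a' 16→0 → fail=16;  out {0}∪∅={0}
  n8('bcc'): parent n7 fail=4; on 'c' 4→0 → fail=4;  out {3}∪{1}={1,3}
  n9('bad'): parent n2 fail=16; on 'd' 16 → fail=17;  out ∅∪∅=∅
  n15('cad'): parent n14 fail=16; on 'd' 16 → fail=17;  out {6}∪∅={6}
  n18('adc'): parent n17 fail=5; on 'c' 5→0 → fail=4;  out ∅∪{1}={1}
  n10('badc'): parent n9 fail=17; on 'c' 17 → fail=18;  out ∅∪{1}={1}
  n19('adcc'): parent n18 fail=4; on 'c' 4→0 → fail=4;  out ∅∪{1}={1}
  n11('badcc'): parent n10 fail=18; on 'c' 18 → fail=19;  out ∅∪{1}={1}
  n20('adccc'): parent n19 fail=4; on 'c' 4→0 → fail=4;  out {7}∪{1}={1,7}
  n12('badccc'): parent n11 fail=19; on 'c' 19 → fail=20;  out {4}∪{1,7}={1,4,7}

Scan:
[0] read 'b'  n0⇒n1
[1] read 'c'  n1⇒n7  → match P1@[1:1]
[2] read 'c'  n7⇒n8  → match P1@[2:2],P3@[0:2]
[3] read 'b'  n8⇒n1 (via fail)
[4] read 'a'  n1⇒n2
[5] read 'd'  n2⇒n9
[6] read 'c'  n9⇒n10  → match P1@[6:6]
[7] read 'c'  n10⇒n11  → match P1@[7:7]
[8] read 'c'  n11⇒n12  → match P1@[8:8],P4@[3:8],P7@[4:8]
[9] read 'd'  n12⇒n5 (via fail)
[10] read 'd'  n5⇒n6  → match P2@[9:10]
[11] read 'd'  n6⇒n6 (via fail)  → match P2@[10:11]
[12] read 'd'  n6⇒n6 (via fail)  → match P2@[11:12]
[13] read 'd'  n6⇒n6 (via fail)  → match P2@[12:13]
[14] read 'd'  n6⇒n6 (via fail)  → match P2@[13:14]
[15] read 'c'  n6⇒n4 (via fail)  → match P1@[15:15]
[16] read 'd'  n4⇒n5 (via fail)
[17] read 'c'  n5⇒n4 (via fail)  → match P1@[17:17]
[18] read 'a'  n4⇒n14
[19] read 'c'  n14⇒n4 (via fail)  → match P1@[19:19]
[20] read 'b'  n4⇒n1 (via fail)
[21] read 'b'  n1⇒n13  → match P5@[20:21]
[22] read 'b'  n13⇒n13 (via fail)  → match P5@[21:22]
[23] read 'a'  n13⇒n2 (via fail)
[24] read 'd'  n2⇒n9
[25] read 'c'  n9⇒n10  → match P1@[25:25]
[26] read 'c'  n10⇒n11  → match P1@[26:26]
[27] read 'c'  n11⇒n12  → match P1@[27:27],P4@[22:27],P7@[23:27]
[28] read 'd'  n12⇒n5 (via fail)
[29] read 'd'  n5⇒n6  → match P2@[28:29]
[30] read 'd'  n6⇒n6 (via fail)  → match P2@[29:30]
[31] read 'd'  n6⇒n6 (via fail)  → match P2@[30:31]

Matches: [[1,1],[2,1],[2,3],[6,1],[7,1],[8,1],[8,4],[8,7],[10,2],[11,2],[12,2],[13,2],[14,2],[15,1],[17,1],[19,1],[21,5],[22,5],[25,1],[26,1],[27,1],[27,4],[27,7],[29,2],[30,2],[31,2]]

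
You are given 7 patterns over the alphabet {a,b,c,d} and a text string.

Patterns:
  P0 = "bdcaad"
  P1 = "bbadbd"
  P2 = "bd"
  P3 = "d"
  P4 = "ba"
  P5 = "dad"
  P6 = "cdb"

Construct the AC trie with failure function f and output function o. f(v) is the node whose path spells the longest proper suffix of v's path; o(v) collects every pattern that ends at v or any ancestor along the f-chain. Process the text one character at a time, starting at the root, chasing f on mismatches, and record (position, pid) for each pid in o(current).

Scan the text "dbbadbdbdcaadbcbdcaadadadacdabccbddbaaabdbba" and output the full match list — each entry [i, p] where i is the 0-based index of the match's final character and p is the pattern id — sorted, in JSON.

Build automaton:
Trie nodes:
  0='ε' goto b→1 c→16 d→12
  1='b' goto a→13 b→7 d→2
  2='bd' goto c→3  [P2 ends]
  3='bdc' goto a→4
  4='bdca' goto a→5
  5='bdcaa' goto d→6
  6='bdcaad' goto ·  [P0 ends]
  7='bb' goto a→8
  8='bba' goto d→9
  9='bbad' goto b→10
  10='bbadb' goto d→11
  11='bbadbd' goto ·  [P1 ends]
  12='d' goto a→14  [P3 ends]
  13='ba' goto ·  [P4 ends]
  14='da' goto d→15
  15='dad' goto ·  [P5 ends]
  16='c' goto d→17
  17='cd' goto b→18
  18='cdb' goto ·  [P6 ends]

BFS fail/out derivation:
  n1('b'): parent n0 fail=0; on 'b' 0 → fail=0;  out ∅∪∅=∅
  n12('d'): parent n0 fail=0; on 'd' 0 → fail=0;  out {3}∪∅={3}
  n16('c'): parent n0 fail=0; on 'c' 0 → fail=0;  out ∅∪∅=∅
  n2('bd'): parent n1 fail=0; on 'd' 0 → fail=12;  out {2}∪{3}={2,3}
  n7('bb'): parent n1 fail=0; on 'b' 0 → fail=1;  out ∅∪∅=∅
  n13('ba'): parent n1 fail=0; on 'a' 0 → fail=0;  out {4}∪∅={4}
  n14('da'): parent n12 fail=0; on 'a' 0 → fail=0;  out ∅∪∅=∅
  n17('cd'): parent n16 fail=0; on 'd' 0 → fail=12;  out ∅∪{3}={3}
  n3('bdc'): parent n2 fail=12; on 'c' 12→0 → fail=16;  out ∅∪∅=∅
  n8('bba'): parent n7 fail=1; on 'a' 1 → fail=13;  out ∅∪{4}={4}
  n15('dad'): parent n14 fail=0; on 'd' 0 → fail=12;  out {5}∪{3}={3,5}
  n18('cdb'): parent n17 fail=12; on 'b' 12→0 → fail=1;  out {6}∪∅={6}
  n4('bdca'): parent n3 fail=16; on 'a' 16→0 → fail=0;  out ∅∪∅=∅
  n9('bbad'): parent n8 fail=13; on 'd' 13→0 → fail=12;  out ∅∪{3}={3}
  n5('bdcaa'): parent n4 fail=0; on 'a' 0 → fail=0;  out ∅∪∅=∅
  n10('bbadb'): parent n9 fail=12; on 'b' 12→0 → fail=1;  out ∅∪∅=∅
  n6('bdcaad'): parent n5 fail=0; on 'd' 0 → fail=12;  out {0}∪{3}={0,3}
  n11('bbadbd'): parent n10 fail=1; on 'd' 1 → fail=2;  out {1}∪{2,3}={1,2,3}

Run:
pos 0 'd': at 12  ** P3@[0:0]
pos 1 'b': at 1 (via fail)
pos 2 'b': at 7
pos 3 'a': at 8  ** P4@[2:3]
pos 4 'd': at 9  ** P3@[4:4]
pos 5 'b': at 10
pos 6 'd': at 11  ** P1@[1:6],P2@[5:6],P3@[6:6]
pos 7 'b': at 1 (via fail)
pos 8 'd': at 2  ** P2@[7:8],P3@[8:8]
pos 9 'c': at 3
pos 10 'a': at 4
pos 11 'a': at 5
pos 12 'd': at 6  ** P0@[7:12],P3@[12:12]
pos 13 'b': at 1 (via fail)
pos 14 'c': at 16 (via fail)
pos 15 'b': at 1 (via fail)
pos 16 'd': at 2  ** P2@[15:16],P3@[16:16]
pos 17 'c': at 3
pos 18 'a': at 4
pos 19 'a': at 5
pos 20 'd': at 6  ** P0@[15:20],P3@[20:20]
pos 21 'a': at 14 (via fail)
pos 22 'd': at 15  ** P3@[22:22],P5@[20:22]
pos 23 'a': at 14 (via fail)
pos 24 'd': at 15  ** P3@[24:24],P5@[22:24]
pos 25 'a': at 14 (via fail)
pos 26 'c': at 16 (via fail)
pos 27 'd': at 17  ** P3@[27:27]
pos 28 'a': at 14 (via fail)
pos 29 'b': at 1 (via fail)
pos 30 'c': at 16 (via fail)
pos 31 'c': at 16 (via fail)
pos 32 'b': at 1 (via fail)
pos 33 'd': at 2  ** P2@[32:33],P3@[33:33]
pos 34 'd': at 12 (via fail)  ** P3@[34:34]
pos 35 'b': at 1 (via fail)
pos 36 'a': at 13  ** P4@[35:36]
pos 37 'a': at 0 (via fail)
pos 38 'a': at 0
pos 39 'b': at 1
pos 40 'd': at 2  ** P2@[39:40],P3@[40:40]
pos 41 'b': at 1 (via fail)
pos 42 'b': at 7
pos 43 'a': at 8  ** P4@[42:43]

All matches (sorted): [[0,3],[3,4],[4,3],[6,1],[6,2],[6,3],[8,2],[8,3],[12,0],[12,3],[16,2],[16,3],[20,0],[20,3],[22,3],[22,5],[24,3],[24,5],[27,3],[33,2],[33,3],[34,3],[36,4],[40,2],[40,3],[43,4]]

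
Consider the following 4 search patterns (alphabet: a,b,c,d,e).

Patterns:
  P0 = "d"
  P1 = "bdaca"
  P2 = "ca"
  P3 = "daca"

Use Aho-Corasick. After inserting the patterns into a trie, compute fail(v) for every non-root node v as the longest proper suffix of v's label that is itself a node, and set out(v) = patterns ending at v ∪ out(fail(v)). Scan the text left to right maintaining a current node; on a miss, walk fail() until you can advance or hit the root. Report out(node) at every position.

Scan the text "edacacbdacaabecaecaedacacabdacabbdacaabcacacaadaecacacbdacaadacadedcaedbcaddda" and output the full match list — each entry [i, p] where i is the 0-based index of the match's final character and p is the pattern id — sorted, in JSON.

Construct AC machine:
Trie nodes:
  0='ε' goto b→2 c→7 d→1
  1='d' goto a→9  [P0 ends]
  2='b' goto d→3
  3='bd' goto a→4
  4='bda' goto c→5
  5='bdac' goto a→6
  6='bdaca' goto ·  [P1 ends]
  7='c' goto a→8
  8='ca' goto ·  [P2 ends]
  9='da' goto c→10
  10='dac' goto a→11
  11='daca' goto ·  [P3 ends]

BFS fail/out derivation:
  n1('d'): parent n0 fail=0; on 'd' 0 → fail=0;  out {0}∪∅={0}
  n2('b'): parent n0 fail=0; on 'b' 0 → fail=0;  out ∅∪∅=∅
  n7('c'): parent n0 fail=0; on 'c' 0 → fail=0;  out ∅∪∅=∅
  n3('bd'): parent n2 fail=0; on 'd' 0 → fail=1;  out ∅∪{0}={0}
  n8('ca'): parent n7 fail=0; on 'a' 0 → fail=0;  out {2}∪∅={2}
  n9('da'): parent n1 fail=0; on 'a' 0 → fail=0;  out ∅∪∅=∅
  n4('bda'): parent n3 fail=1; on 'a' 1 → fail=9;  out ∅∪∅=∅
  n10('dac'): parent n9 fail=0; on 'c' 0 → fail=7;  out ∅∪∅=∅
  n5('bdac'): parent n4 fail=9; on 'c' 9 → fail=10;  out ∅∪∅=∅
  n11('daca'): parent n10 fail=7; on 'a' 7 → fail=8;  out {3}∪{2}={2,3}
  n6('bdaca'): parent n5 fail=10; on 'a' 10 → fail=11;  out {1}∪{2,3}={1,2,3}

Run:
[0] read 'e'  n0⇒n0
[1] read 'd'  n0⇒n1  ** P0@[1:1]
[2] read 'a'  n1⇒n9
[3] read 'c'  n9⇒n10
[4] read 'a'  n10⇒n11  ** P2@[3:4],P3@[1:4]
[5] read 'c'  n11⇒n7 (via fail)
[6] read 'b'  n7⇒n2 (via fail)
[7] read 'd'  n2⇒n3  ** P0@[7:7]
[8] read 'a'  n3⇒n4
[9] read 'c'  n4⇒n5
[10] read 'a'  n5⇒n6  ** P1@[6:10],P2@[9:10],P3@[7:10]
[11] read 'a'  n6⇒n0 (via fail)
[12] read 'b'  n0⇒n2
[13] read 'e'  n2⇒n0 (via fail)
[14] read 'c'  n0⇒n7
[15] read 'a'  n7⇒n8  ** P2@[14:15]
[16] read 'e'  n8⇒n0 (via fail)
[17] read 'c'  n0⇒n7
[18] read 'a'  n7⇒n8  ** P2@[17:18]
[19] read 'e'  n8⇒n0 (via fail)
[20] read 'd'  n0⇒n1  ** P0@[20:20]
[21] read 'a'  n1⇒n9
[22] read 'c'  n9⇒n10
[23] read 'a'  n10⇒n11  ** P2@[22:23],P3@[20:23]
[24] read 'c'  n11⇒n7 (via fail)
[25] read 'a'  n7⇒n8  ** P2@[24:25]
[26] read 'b'  n8⇒n2 (via fail)
[27] read 'd'  n2⇒n3  ** P0@[27:27]
[28] read 'a'  n3⇒n4
[29] read 'c'  n4⇒n5
[30] read 'a'  n5⇒n6  ** P1@[26:30],P2@[29:30],P3@[27:30]
[31] read 'b'  n6⇒n2 (via fail)
[32] read 'b'  n2⇒n2 (via fail)
[33] read 'd'  n2⇒n3  ** P0@[33:33]
[34] read 'a'  n3⇒n4
[35] read 'c'  n4⇒n5
[36] read 'a'  n5⇒n6  ** P1@[32:36],P2@[35:36],P3@[33:36]
[37] read 'a'  n6⇒n0 (via fail)
[38] read 'b'  n0⇒n2
[39] read 'c'  n2⇒n7 (via fail)
[40] read 'a'  n7⇒n8  ** P2@[39:40]
[41] read 'c'  n8⇒n7 (via fail)
[42] read 'a'  n7⇒n8  ** P2@[41:42]
[43] read 'c'  n8⇒n7 (via fail)
[44] read 'a'  n7⇒n8  ** P2@[43:44]
[45] read 'a'  n8⇒n0 (via fail)
[46] read 'd'  n0⇒n1  ** P0@[46:46]
[47] read 'a'  n1⇒n9
[48] read 'e'  n9⇒n0 (via fail)
[49] read 'c'  n0⇒n7
[50] read 'a'  n7⇒n8  ** P2@[49:50]
[51] read 'c'  n8⇒n7 (via fail)
[52] read 'a'  n7⇒n8  ** P2@[51:52]
[53] read 'c'  n8⇒n7 (via fail)
[54] read 'b'  n7⇒n2 (via fail)
[55] read 'd'  n2⇒n3  ** P0@[55:55]
[56] read 'a'  n3⇒n4
[57] read 'c'  n4⇒n5
[58] read 'a'  n5⇒n6  ** P1@[54:58],P2@[57:58],P3@[55:58]
[59] read 'a'  n6⇒n0 (via fail)
[60] read 'd'  n0⇒n1  ** P0@[60:60]
[61] read 'a'  n1⇒n9
[62] read 'c'  n9⇒n10
[63] read 'a'  n10⇒n11  ** P2@[62:63],P3@[60:63]
[64] read 'd'  n11⇒n1 (via fail)  ** P0@[64:64]
[65] read 'e'  n1⇒n0 (via fail)
[66] read 'd'  n0⇒n1  ** P0@[66:66]
[67] read 'c'  n1⇒n7 (via fail)
[68] read 'a'  n7⇒n8  ** P2@[67:68]
[69] read 'e'  n8⇒n0 (via fail)
[70] read 'd'  n0⇒n1  ** P0@[70:70]
[71] read 'b'  n1⇒n2 (via fail)
[72] read 'c'  n2⇒n7 (via fail)
[73] read 'a'  n7⇒n8  ** P2@[72:73]
[74] read 'd'  n8⇒n1 (via fail)  ** P0@[74:74]
[75] read 'd'  n1⇒n1 (via fail)  ** P0@[75:75]
[76] read 'd'  n1⇒n1 (via fail)  ** P0@[76:76]
[77] read 'a'  n1⇒n9

All matches (sorted): [[1,0],[4,2],[4,3],[7,0],[10,1],[10,2],[10,3],[15,2],[18,2],[20,0],[23,2],[23,3],[25,2],[27,0],[30,1],[30,2],[30,3],[33,0],[36,1],[36,2],[36,3],[40,2],[42,2],[44,2],[46,0],[50,2],[52,2],[55,0],[58,1],[58,2],[58,3],[60,0],[63,2],[63,3],[64,0],[66,0],[68,2],[70,0],[73,2],[74,0],[75,0],[76,0]]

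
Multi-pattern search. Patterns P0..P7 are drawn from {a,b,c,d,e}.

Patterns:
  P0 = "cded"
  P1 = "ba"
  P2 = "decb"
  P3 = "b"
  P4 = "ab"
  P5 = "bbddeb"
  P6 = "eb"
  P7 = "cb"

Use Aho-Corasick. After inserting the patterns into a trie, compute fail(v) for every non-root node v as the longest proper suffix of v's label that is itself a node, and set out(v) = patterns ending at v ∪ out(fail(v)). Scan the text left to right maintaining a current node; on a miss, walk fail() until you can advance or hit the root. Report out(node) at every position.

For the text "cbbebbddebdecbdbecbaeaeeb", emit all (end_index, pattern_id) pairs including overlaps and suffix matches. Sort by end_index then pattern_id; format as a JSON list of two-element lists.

Construct AC machine:
Trie (insert patterns):
  0='ε' goto a→11 b→5 c→1 d→7 e→18
  1='c' goto b→20 d→2
  2='cd' goto e→3
  3='cde' goto d→4
  4='cded' goto ·  [P0 ends]
  5='b' goto a→6 b→13  [P3 ends]
  6='ba' goto ·  [P1 ends]
  7='d' goto e→8
  8='de' goto c→9
  9='dec' goto b→10
  10='decb' goto ·  [P2 ends]
  11='a' goto b→12
  12='ab' goto ·  [P4 ends]
  13='bb' goto d→14
  14='bbd' goto d→15
  15='bbdd' goto e→16
  16='bbdde' goto b→17
  17='bbddeb' goto ·  [P5 ends]
  18='e' goto b→19
  19='eb' goto ·  [P6 ends]
  20='cb' goto ·  [P7 ends]

Failure links (BFS by depth):
  n1('c'): parent n0 fail=0; on 'c' 0 → fail=0;  out ∅∪∅=∅
  n5('b'): parent n0 fail=0; on 'b' 0 → fail=0;  out {3}∪∅={3}
  n7('d'): parent n0 fail=0; on 'd' 0 → fail=0;  out ∅∪∅=∅
  n11('a'): parent n0 fail=0; on 'a' 0 → fail=0;  out ∅∪∅=∅
  n18('e'): parent n0 fail=0; on 'e' 0 → fail=0;  out ∅∪∅=∅
  n2('cd'): parent n1 fail=0; on 'd' 0 → fail=7;  out ∅∪∅=∅
  n6('ba'): parent n5 fail=0; on 'a' 0 → fail=11;  out {1}∪∅={1}
  n8('de'): parent n7 fail=0; on 'e' 0 → fail=18;  out ∅∪∅=∅
  n12('ab'): parent n11 fail=0; on 'b' 0 → fail=5;  out {4}∪{3}={3,4}
  n13('bb'): parent n5 fail=0; on 'b' 0 → fail=5;  out ∅∪{3}={3}
  n19('eb'): parent n18 fail=0; on 'b' 0 → fail=5;  out {6}∪{3}={3,6}
  n20('cb'): parent n1 fail=0; on 'b' 0 → fail=5;  out {7}∪{3}={3,7}
  n3('cde'): parent n2 fail=7; on 'e' 7 → fail=8;  out ∅∪∅=∅
  n9('dec'): parent n8 fail=18; on 'c' 18→0 → fail=1;  out ∅∪∅=∅
  n14('bbd'): parent n13 fail=5; on 'd' 5→0 → fail=7;  out ∅∪∅=∅
  n4('cded'): parent n3 fail=8; on 'd' 8→18→0 → fail=7;  out {0}∪∅={0}
  n10('decb'): parent n9 fail=1; on 'b' 1 → fail=20;  out {2}∪{3,7}={2,3,7}
  n15('bbdd'): parent n14 fail=7; on 'd' 7→0 → fail=7;  out ∅∪∅=∅
  n16('bbdde'): parent n15 fail=7; on 'e' 7 → fail=8;  out ∅∪∅=∅
  n17('bbddeb'): parent n16 fail=8; on 'b' 8→18 → fail=19;  out {5}∪{3,6}={3,5,6}

Run:
[0] read 'c'  n0⇒n1
[1] read 'b'  n1⇒n20  ** P3@[1:1],P7@[0:1]
[2] read 'b'  n20⇒n13 (via fail)  ** P3@[2:2]
[3] read 'e'  n13⇒n18 (via fail)
[4] read 'b'  n18⇒n19  ** P3@[4:4],P6@[3:4]
[5] read 'b'  n19⇒n13 (via fail)  ** P3@[5:5]
[6] read 'd'  n13⇒n14
[7] read 'd'  n14⇒n15
[8] read 'e'  n15⇒n16
[9] read 'b'  n16⇒n17  ** P3@[9:9],P5@[4:9],P6@[8:9]
[10] read 'd'  n17⇒n7 (via fail)
[11] read 'e'  n7⇒n8
[12] read 'c'  n8⇒n9
[13] read 'b'  n9⇒n10  ** P2@[10:13],P3@[13:13],P7@[12:13]
[14] read 'd'  n10⇒n7 (via fail)
[15] read 'b'  n7⇒n5 (via fail)  ** P3@[15:15]
[16] read 'e'  n5⇒n18 (via fail)
[17] read 'c'  n18⇒n1 (via fail)
[18] read 'b'  n1⇒n20  ** P3@[18:18],P7@[17:18]
[19] read 'a'  n20⇒n6 (via fail)  ** P1@[18:19]
[20] read 'e'  n6⇒n18 (via fail)
[21] read 'a'  n18⇒n11 (via fail)
[22] read 'e'  n11⇒n18 (via fail)
[23] read 'e'  n18⇒n18 (via fail)
[24] read 'b'  n18⇒n19  ** P3@[24:24],P6@[23:24]

Result: [[1,3],[1,7],[2,3],[4,3],[4,6],[5,3],[9,3],[9,5],[9,6],[13,2],[13,3],[13,7],[15,3],[18,3],[18,7],[19,1],[24,3],[24,6]]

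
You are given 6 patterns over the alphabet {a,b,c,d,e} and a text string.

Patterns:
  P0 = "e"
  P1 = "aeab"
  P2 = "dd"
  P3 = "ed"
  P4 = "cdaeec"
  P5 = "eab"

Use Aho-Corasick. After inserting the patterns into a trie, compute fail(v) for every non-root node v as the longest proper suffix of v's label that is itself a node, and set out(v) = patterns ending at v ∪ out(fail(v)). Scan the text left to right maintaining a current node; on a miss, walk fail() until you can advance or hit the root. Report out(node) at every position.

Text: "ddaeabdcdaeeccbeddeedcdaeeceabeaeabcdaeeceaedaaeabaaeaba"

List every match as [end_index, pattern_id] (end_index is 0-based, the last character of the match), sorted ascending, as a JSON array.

Construct AC machine:
Trie nodes:
  n0 'ε': a→2 c→9 d→6 e→1
  n1 'e': a→15 d→8  ←P0
  n2 'a': e→3
  n3 'ae': a→4
  n4 'aea': b→5
  n5 'aeab': ·  ←P1
  n6 'd': d→7
  n7 'dd': ·  ←P2
  n8 'ed': ·  ←P3
  n9 'c': d→10
  n10 'cd': a→11
  n11 'cda': e→12
  n12 'cdae': e→13
  n13 'cdaee': c→14
  n14 'cdaeec': ·  ←P4
  n15 'ea': b→16
  n16 'eab': ·  ←P5

BFS fail/out derivation:
  fail(1) 'e': from fail(0)=0 chase 'e': 0 ⇒ 0;  out={0}∪out(0)={0}
  fail(2) 'a': from fail(0)=0 chase 'a': 0 ⇒ 0;  out=∅∪out(0)=∅
  fail(6) 'd': from fail(0)=0 chase 'd': 0 ⇒ 0;  out=∅∪out(0)=∅
  fail(9) 'c': from fail(0)=0 chase 'c': 0 ⇒ 0;  out=∅∪out(0)=∅
  fail(3) 'ae': from fail(2)=0 chase 'e': 0 ⇒ 1;  out=∅∪out(1)={0}
  fail(7) 'dd': from fail(6)=0 chase 'd': 0 ⇒ 6;  out={2}∪out(6)={2}
  fail(8) 'ed': from fail(1)=0 chase 'd': 0 ⇒ 6;  out={3}∪out(6)={3}
  fail(10) 'cd': from fail(9)=0 chase 'd': 0 ⇒ 6;  out=∅∪out(6)=∅
  fail(15) 'ea': from fail(1)=0 chase 'a': 0 ⇒ 2;  out=∅∪out(2)=∅
  fail(4) 'aea': from fail(3)=1 chase 'a': 1 ⇒ 15;  out=∅∪out(15)=∅
  fail(11) 'cda': from fail(10)=6 chase 'a': 6→0 ⇒ 2;  out=∅∪out(2)=∅
  fail(16) 'eab': from fail(15)=2 chase 'b': 2→0 ⇒ 0;  out={5}∪out(0)={5}
  fail(5) 'aeab': from fail(4)=15 chase 'b': 15 ⇒ 16;  out={1}∪out(16)={1,5}
  fail(12) 'cdae': from fail(11)=2 chase 'e': 2 ⇒ 3;  out=∅∪out(3)={0}
  fail(13) 'cdaee': from fail(12)=3 chase 'e': 3→1→0 ⇒ 1;  out=∅∪out(1)={0}
  fail(14) 'cdaeec': from fail(13)=1 chase 'c': 1→0 ⇒ 9;  out={4}∪out(9)={4}

Scan:
i=0 'd': node 0→6
i=1 'd': node 6→7  emit P2@[0:1]
i=2 'a': node 7→2 ·f
i=3 'e': node 2→3  emit P0@[3:3]
i=4 'a': node 3→4
i=5 'b': node 4→5  emit P1@[2:5],P5@[3:5]
i=6 'd': node 5→6 ·f
i=7 'c': node 6→9 ·f
i=8 'd': node 9→10
i=9 'a': node 10→11
i=10 'e': node 11→12  emit P0@[10:10]
i=11 'e': node 12→13  emit P0@[11:11]
i=12 'c': node 13→14  emit P4@[7:12]
i=13 'c': node 14→9 ·f
i=14 'b': node 9→0 ·f
i=15 'e': node 0→1  emit P0@[15:15]
i=16 'd': node 1→8  emit P3@[15:16]
i=17 'd': node 8→7 ·f  emit P2@[16:17]
i=18 'e': node 7→1 ·f  emit P0@[18:18]
i=19 'e': node 1→1 ·f  emit P0@[19:19]
i=20 'd': node 1→8  emit P3@[19:20]
i=21 'c': node 8→9 ·f
i=22 'd': node 9→10
i=23 'a': node 10→11
i=24 'e': node 11→12  emit P0@[24:24]
i=25 'e': node 12→13  emit P0@[25:25]
i=26 'c': node 13→14  emit P4@[21:26]
i=27 'e': node 14→1 ·f  emit P0@[27:27]
i=28 'a': node 1→15
i=29 'b': node 15→16  emit P5@[27:29]
i=30 'e': node 16→1 ·f  emit P0@[30:30]
i=31 'a': node 1→15
i=32 'e': node 15→3 ·f  emit P0@[32:32]
i=33 'a': node 3→4
i=34 'b': node 4→5  emit P1@[31:34],P5@[32:34]
i=35 'c': node 5→9 ·f
i=36 'd': node 9→10
i=37 'a': node 10→11
i=38 'e': node 11→12  emit P0@[38:38]
i=39 'e': node 12→13  emit P0@[39:39]
i=40 'c': node 13→14  emit P4@[35:40]
i=41 'e': node 14→1 ·f  emit P0@[41:41]
i=42 'a': node 1→15
i=43 'e': node 15→3 ·f  emit P0@[43:43]
i=44 'd': node 3→8 ·f  emit P3@[43:44]
i=45 'a': node 8→2 ·f
i=46 'a': node 2→2 ·f
i=47 'e': node 2→3  emit P0@[47:47]
i=48 'a': node 3→4
i=49 'b': node 4→5  emit P1@[46:49],P5@[47:49]
i=50 'a': node 5→2 ·f
i=51 'a': node 2→2 ·f
i=52 'e': node 2→3  emit P0@[52:52]
i=53 'a': node 3→4
i=54 'b': node 4→5  emit P1@[51:54],P5@[52:54]
i=55 'a': node 5→2 ·f

All matches (sorted): [[1,2],[3,0],[5,1],[5,5],[10,0],[11,0],[12,4],[15,0],[16,3],[17,2],[18,0],[19,0],[20,3],[24,0],[25,0],[26,4],[27,0],[29,5],[30,0],[32,0],[34,1],[34,5],[38,0],[39,0],[40,4],[41,0],[43,0],[44,3],[47,0],[49,1],[49,5],[52,0],[54,1],[54,5]]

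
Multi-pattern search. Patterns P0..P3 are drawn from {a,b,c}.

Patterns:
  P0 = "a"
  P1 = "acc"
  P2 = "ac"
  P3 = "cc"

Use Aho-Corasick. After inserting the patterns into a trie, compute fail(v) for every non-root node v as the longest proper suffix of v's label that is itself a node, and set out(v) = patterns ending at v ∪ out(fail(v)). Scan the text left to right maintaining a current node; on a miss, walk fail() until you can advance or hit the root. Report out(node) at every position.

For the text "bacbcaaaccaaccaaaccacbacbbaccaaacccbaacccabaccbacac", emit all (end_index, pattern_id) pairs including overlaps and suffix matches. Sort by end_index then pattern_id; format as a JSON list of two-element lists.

Build automaton:
Trie (insert patterns):
  0='ε' goto a→1 c→4
  1='a' goto c→2  ←P0
  2='ac' goto c→3  ←P2
  3='acc' goto ·  ←P1
  4='c' goto c→5
  5='cc' goto ·  ←P3

Failure links (BFS by depth):
  fail(1) 'a': from fail(0)=0 chase 'a': 0 ⇒ 0;  out={0}∪out(0)={0}
  fail(4) 'c': from fail(0)=0 chase 'c': 0 ⇒ 0;  out=∅∪out(0)=∅
  fail(2) 'ac': from fail(1)=0 chase 'c': 0 ⇒ 4;  out={2}∪out(4)={2}
  fail(5) 'cc': from fail(4)=0 chase 'c': 0 ⇒ 4;  out={3}∪out(4)={3}
  fail(3) 'acc': from fail(2)=4 chase 'c': 4 ⇒ 5;  out={1}∪out(5)={1,3}

Run:
[0] read 'b'  n0⇒n0
[1] read 'a'  n0⇒n1  ** P0@[1:1]
[2] read 'c'  n1⇒n2  ** P2@[1:2]
[3] read 'b'  n2⇒n0 (fail-walked)
[4] read 'c'  n0⇒n4
[5] read 'a'  n4⇒n1 (fail-walked)  ** P0@[5:5]
[6] read 'a'  n1⇒n1 (fail-walked)  ** P0@[6:6]
[7] read 'a'  n1⇒n1 (fail-walked)  ** P0@[7:7]
[8] read 'c'  n1⇒n2  ** P2@[7:8]
[9] read 'c'  n2⇒n3  ** P1@[7:9],P3@[8:9]
[10] read 'a'  n3⇒n1 (fail-walked)  ** P0@[10:10]
[11] read 'a'  n1⇒n1 (fail-walked)  ** P0@[11:11]
[12] read 'c'  n1⇒n2  ** P2@[11:12]
[13] read 'c'  n2⇒n3  ** P1@[11:13],P3@[12:13]
[14] read 'a'  n3⇒n1 (fail-walked)  ** P0@[14:14]
[15] read 'a'  n1⇒n1 (fail-walked)  ** P0@[15:15]
[16] read 'a'  n1⇒n1 (fail-walked)  ** P0@[16:16]
[17] read 'c'  n1⇒n2  ** P2@[16:17]
[18] read 'c'  n2⇒n3  ** P1@[16:18],P3@[17:18]
[19] read 'a'  n3⇒n1 (fail-walked)  ** P0@[19:19]
[20] read 'c'  n1⇒n2  ** P2@[19:20]
[21] read 'b'  n2⇒n0 (fail-walked)
[22] read 'a'  n0⇒n1  ** P0@[22:22]
[23] read 'c'  n1⇒n2  ** P2@[22:23]
[24] read 'b'  n2⇒n0 (fail-walked)
[25] read 'b'  n0⇒n0
[26] read 'a'  n0⇒n1  ** P0@[26:26]
[27] read 'c'  n1⇒n2  ** P2@[26:27]
[28] read 'c'  n2⇒n3  ** P1@[26:28],P3@[27:28]
[29] read 'a'  n3⇒n1 (fail-walked)  ** P0@[29:29]
[30] read 'a'  n1⇒n1 (fail-walked)  ** P0@[30:30]
[31] read 'a'  n1⇒n1 (fail-walked)  ** P0@[31:31]
[32] read 'c'  n1⇒n2  ** P2@[31:32]
[33] read 'c'  n2⇒n3  ** P1@[31:33],P3@[32:33]
[34] read 'c'  n3⇒n5 (fail-walked)  ** P3@[33:34]
[35] read 'b'  n5⇒n0 (fail-walked)
[36] read 'a'  n0⇒n1  ** P0@[36:36]
[37] read 'a'  n1⇒n1 (fail-walked)  ** P0@[37:37]
[38] read 'c'  n1⇒n2  ** P2@[37:38]
[39] read 'c'  n2⇒n3  ** P1@[37:39],P3@[38:39]
[40] read 'c'  n3⇒n5 (fail-walked)  ** P3@[39:40]
[41] read 'a'  n5⇒n1 (fail-walked)  ** P0@[41:41]
[42] read 'b'  n1⇒n0 (fail-walked)
[43] read 'a'  n0⇒n1  ** P0@[43:43]
[44] read 'c'  n1⇒n2  ** P2@[43:44]
[45] read 'c'  n2⇒n3  ** P1@[43:45],P3@[44:45]
[46] read 'b'  n3⇒n0 (fail-walked)
[47] read 'a'  n0⇒n1  ** P0@[47:47]
[48] read 'c'  n1⇒n2  ** P2@[47:48]
[49] read 'a'  n2⇒n1 (fail-walked)  ** P0@[49:49]
[50] read 'c'  n1⇒n2  ** P2@[49:50]

Matches: [[1,0],[2,2],[5,0],[6,0],[7,0],[8,2],[9,1],[9,3],[10,0],[11,0],[12,2],[13,1],[13,3],[14,0],[15,0],[16,0],[17,2],[18,1],[18,3],[19,0],[20,2],[22,0],[23,2],[26,0],[27,2],[28,1],[28,3],[29,0],[30,0],[31,0],[32,2],[33,1],[33,3],[34,3],[36,0],[37,0],[38,2],[39,1],[39,3],[40,3],[41,0],[43,0],[44,2],[45,1],[45,3],[47,0],[48,2],[49,0],[50,2]]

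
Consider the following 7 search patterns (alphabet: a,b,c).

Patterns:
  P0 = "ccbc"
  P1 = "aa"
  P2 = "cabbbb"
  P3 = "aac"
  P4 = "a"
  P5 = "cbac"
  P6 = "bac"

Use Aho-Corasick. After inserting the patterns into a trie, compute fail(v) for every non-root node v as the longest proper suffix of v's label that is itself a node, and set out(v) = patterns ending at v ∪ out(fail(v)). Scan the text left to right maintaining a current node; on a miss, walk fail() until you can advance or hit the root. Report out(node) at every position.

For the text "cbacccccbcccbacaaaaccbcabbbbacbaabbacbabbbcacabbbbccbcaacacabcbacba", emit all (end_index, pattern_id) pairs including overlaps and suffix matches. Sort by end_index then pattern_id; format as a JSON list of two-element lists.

Build:
Trie (insert patterns):
  n0 'ε': a→5 b→16 c→1
  n1 'c': a→7 b→13 c→2
  n2 'cc': b→3
  n3 'ccb': c→4
  n4 'ccbc': ·  [P0 ends]
  n5 'a': a→6  [P4 ends]
  n6 'aa': c→12  [P1 ends]
  n7 'ca': b→8
  n8 'cab': b→9
  n9 'cabb': b→10
  n10 'cabbb': b→11
  n11 'cabbbb': ·  [P2 ends]
  n12 'aac': ·  [P3 ends]
  n13 'cb': a→14
  n14 'cba': c→15
  n15 'cbac': ·  [P5 ends]
  n16 'b': a→17
  n17 'ba': c→18
  n18 'bac': ·  [P6 ends]

BFS fail/out derivation:
  n1('c'): parent n0 fail=0; on 'c' 0 → fail=0;  out ∅∪∅=∅
  n5('a'): parent n0 fail=0; on 'a' 0 → fail=0;  out {4}∪∅={4}
  n16('b'): parent n0 fail=0; on 'b' 0 → fail=0;  out ∅∪∅=∅
  n2('cc'): parent n1 fail=0; on 'c' 0 → fail=1;  out ∅∪∅=∅
  n6('aa'): parent n5 fail=0; on 'a' 0 → fail=5;  out {1}∪{4}={1,4}
  n7('ca'): parent n1 fail=0; on 'a' 0 → fail=5;  out ∅∪{4}={4}
  n13('cb'): parent n1 fail=0; on 'b' 0 → fail=16;  out ∅∪∅=∅
  n17('ba'): parent n16 fail=0; on 'a' 0 → fail=5;  out ∅∪{4}={4}
  n3('ccb'): parent n2 fail=1; on 'b' 1 → fail=13;  out ∅∪∅=∅
  n8('cab'): parent n7 fail=5; on 'b' 5→0 → fail=16;  out ∅∪∅=∅
  n12('aac'): parent n6 fail=5; on 'c' 5→0 → fail=1;  out {3}∪∅={3}
  n14('cba'): parent n13 fail=16; on 'a' 16 → fail=17;  out ∅∪{4}={4}
  n18('bac'): parent n17 fail=5; on 'c' 5→0 → fail=1;  out {6}∪∅={6}
  n4('ccbc'): parent n3 fail=13; on 'c' 13→16→0 → fail=1;  out {0}∪∅={0}
  n9('cabb'): parent n8 fail=16; on 'b' 16→0 → fail=16;  out ∅∪∅=∅
  n15('cbac'): parent n14 fail=17; on 'c' 17 → fail=18;  out {5}∪{6}={5,6}
  n10('cabbb'): parent n9 fail=16; on 'b' 16→0 → fail=16;  out ∅∪∅=∅
  n11('cabbbb'): parent n10 fail=16; on 'b' 16→0 → fail=16;  out {2}∪∅={2}

Run:
pos 0 'c': at 1
pos 1 'b': at 13
pos 2 'a': at 14  emit P4@[2:2]
pos 3 'c': at 15  emit P5@[0:3],P6@[1:3]
pos 4 'c': at 2 (via fail)
pos 5 'c': at 2 (via fail)
pos 6 'c': at 2 (via fail)
pos 7 'c': at 2 (via fail)
pos 8 'b': at 3
pos 9 'c': at 4  emit P0@[6:9]
pos 10 'c': at 2 (via fail)
pos 11 'c': at 2 (via fail)
pos 12 'b': at 3
pos 13 'a': at 14 (via fail)  emit P4@[13:13]
pos 14 'c': at 15  emit P5@[11:14],P6@[12:14]
pos 15 'a': at 7 (via fail)  emit P4@[15:15]
pos 16 'a': at 6 (via fail)  emit P1@[15:16],P4@[16:16]
pos 17 'a': at 6 (via fail)  emit P1@[16:17],P4@[17:17]
pos 18 'a': at 6 (via fail)  emit P1@[17:18],P4@[18:18]
pos 19 'c': at 12  emit P3@[17:19]
pos 20 'c': at 2 (via fail)
pos 21 'b': at 3
pos 22 'c': at 4  emit P0@[19:22]
pos 23 'a': at 7 (via fail)  emit P4@[23:23]
pos 24 'b': at 8
pos 25 'b': at 9
pos 26 'b': at 10
pos 27 'b': at 11  emit P2@[22:27]
pos 28 'a': at 17 (via fail)  emit P4@[28:28]
pos 29 'c': at 18  emit P6@[27:29]
pos 30 'b': at 13 (via fail)
pos 31 'a': at 14  emit P4@[31:31]
pos 32 'a': at 6 (via fail)  emit P1@[31:32],P4@[32:32]
pos 33 'b': at 16 (via fail)
pos 34 'b': at 16 (via fail)
pos 35 'a': at 17  emit P4@[35:35]
pos 36 'c': at 18  emit P6@[34:36]
pos 37 'b': at 13 (via fail)
pos 38 'a': at 14  emit P4@[38:38]
pos 39 'b': at 16 (via fail)
pos 40 'b': at 16 (via fail)
pos 41 'b': at 16 (via fail)
pos 42 'c': at 1 (via fail)
pos 43 'a': at 7  emit P4@[43:43]
pos 44 'c': at 1 (via fail)
pos 45 'a': at 7  emit P4@[45:45]
pos 46 'b': at 8
pos 47 'b': at 9
pos 48 'b': at 10
pos 49 'b': at 11  emit P2@[44:49]
pos 50 'c': at 1 (via fail)
pos 51 'c': at 2
pos 52 'b': at 3
pos 53 'c': at 4  emit P0@[50:53]
pos 54 'a': at 7 (via fail)  emit P4@[54:54]
pos 55 'a': at 6 (via fail)  emit P1@[54:55],P4@[55:55]
pos 56 'c': at 12  emit P3@[54:56]
pos 57 'a': at 7 (via fail)  emit P4@[57:57]
pos 58 'c': at 1 (via fail)
pos 59 'a': at 7  emit P4@[59:59]
pos 60 'b': at 8
pos 61 'c': at 1 (via fail)
pos 62 'b': at 13
pos 63 'a': at 14  emit P4@[63:63]
pos 64 'c': at 15  emit P5@[61:64],P6@[62:64]
pos 65 'b': at 13 (via fail)
pos 66 'a': at 14  emit P4@[66:66]

Matches: [[2,4],[3,5],[3,6],[9,0],[13,4],[14,5],[14,6],[15,4],[16,1],[16,4],[17,1],[17,4],[18,1],[18,4],[19,3],[22,0],[23,4],[27,2],[28,4],[29,6],[31,4],[32,1],[32,4],[35,4],[36,6],[38,4],[43,4],[45,4],[49,2],[53,0],[54,4],[55,1],[55,4],[56,3],[57,4],[59,4],[63,4],[64,5],[64,6],[66,4]]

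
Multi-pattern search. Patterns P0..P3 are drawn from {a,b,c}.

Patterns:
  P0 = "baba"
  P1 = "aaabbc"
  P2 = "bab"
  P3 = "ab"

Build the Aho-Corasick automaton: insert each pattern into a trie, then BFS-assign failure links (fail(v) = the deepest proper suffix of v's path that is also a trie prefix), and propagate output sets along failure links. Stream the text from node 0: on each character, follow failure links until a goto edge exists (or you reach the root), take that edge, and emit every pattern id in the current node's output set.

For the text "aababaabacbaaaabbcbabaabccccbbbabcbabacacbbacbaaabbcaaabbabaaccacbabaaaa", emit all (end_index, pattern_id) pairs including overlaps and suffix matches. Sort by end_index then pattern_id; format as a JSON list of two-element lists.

Build:
Trie (insert patterns):
  n0 'ε': a→5 b→1
  n1 'b': a→2
  n2 'ba': b→3
  n3 'bab': a→4  ←P2
  n4 'baba': ·  ←P0
  n5 'a': a→6 b→11
  n6 'aa': a→7
  n7 'aaa': b→8
  n8 'aaab': b→9
  n9 'aaabb': c→10
  n10 'aaabbc': ·  ←P1
  n11 'ab': ·  ←P3

BFS fail/out derivation:
  n1('b'): parent n0 fail=0; on 'b' 0 → fail=0;  out ∅∪∅=∅
  n5('a'): parent n0 fail=0; on 'a' 0 → fail=0;  out ∅∪∅=∅
  n2('ba'): parent n1 fail=0; on 'a' 0 → fail=5;  out ∅∪∅=∅
  n6('aa'): parent n5 fail=0; on 'a' 0 → fail=5;  out ∅∪∅=∅
  n11('ab'): parent n5 fail=0; on 'b' 0 → fail=1;  out {3}∪∅={3}
  n3('bab'): parent n2 fail=5; on 'b' 5 → fail=11;  out {2}∪{3}={2,3}
  n7('aaa'): parent n6 fail=5; on 'a' 5 → fail=6;  out ∅∪∅=∅
  n4('baba'): parent n3 fail=11; on 'a' 11→1 → fail=2;  out {0}∪∅={0}
  n8('aaab'): parent n7 fail=6; on 'b' 6→5 → fail=11;  out ∅∪{3}={3}
  n9('aaabb'): parent n8 fail=11; on 'b' 11→1→0 → fail=1;  out ∅∪∅=∅
  n10('aaabbc'): parent n9 fail=1; on 'c' 1→0 → fail=0;  out {1}∪∅={1}

Run:
pos 0 'a': at 5
pos 1 'a': at 6
pos 2 'b': at 11 ·f  → match P3@[1:2]
pos 3 'a': at 2 ·f
pos 4 'b': at 3  → match P2@[2:4],P3@[3:4]
pos 5 'a': at 4  → match P0@[2:5]
pos 6 'a': at 6 ·f
pos 7 'b': at 11 ·f  → match P3@[6:7]
pos 8 'a': at 2 ·f
pos 9 'c': at 0 ·f
pos 10 'b': at 1
pos 11 'a': at 2
pos 12 'a': at 6 ·f
pos 13 'a': at 7
pos 14 'a': at 7 ·f
pos 15 'b': at 8  → match P3@[14:15]
pos 16 'b': at 9
pos 17 'c': at 10  → match P1@[12:17]
pos 18 'b': at 1 ·f
pos 19 'a': at 2
pos 20 'b': at 3  → match P2@[18:20],P3@[19:20]
pos 21 'a': at 4  → match P0@[18:21]
pos 22 'a': at 6 ·f
pos 23 'b': at 11 ·f  → match P3@[22:23]
pos 24 'c': at 0 ·f
pos 25 'c': at 0
pos 26 'c': at 0
pos 27 'c': at 0
pos 28 'b': at 1
pos 29 'b': at 1 ·f
pos 30 'b': at 1 ·f
pos 31 'a': at 2
pos 32 'b': at 3  → match P2@[30:32],P3@[31:32]
pos 33 'c': at 0 ·f
pos 34 'b': at 1
pos 35 'a': at 2
pos 36 'b': at 3  → match P2@[34:36],P3@[35:36]
pos 37 'a': at 4  → match P0@[34:37]
pos 38 'c': at 0 ·f
pos 39 'a': at 5
pos 40 'c': at 0 ·f
pos 41 'b': at 1
pos 42 'b': at 1 ·f
pos 43 'a': at 2
pos 44 'c': at 0 ·f
pos 45 'b': at 1
pos 46 'a': at 2
pos 47 'a': at 6 ·f
pos 48 'a': at 7
pos 49 'b': at 8  → match P3@[48:49]
pos 50 'b': at 9
pos 51 'c': at 10  → match P1@[46:51]
pos 52 'a': at 5 ·f
pos 53 'a': at 6
pos 54 'a': at 7
pos 55 'b': at 8  → match P3@[54:55]
pos 56 'b': at 9
pos 57 'a': at 2 ·f
pos 58 'b': at 3  → match P2@[56:58],P3@[57:58]
pos 59 'a': at 4  → match P0@[56:59]
pos 60 'a': at 6 ·f
pos 61 'c': at 0 ·f
pos 62 'c': at 0
pos 63 'a': at 5
pos 64 'c': at 0 ·f
pos 65 'b': at 1
pos 66 'a': at 2
pos 67 'b': at 3  → match P2@[65:67],P3@[66:67]
pos 68 'a': at 4  → match P0@[65:68]
pos 69 'a': at 6 ·f
pos 70 'a': at 7
pos 71 'a': at 7 ·f

Result: [[2,3],[4,2],[4,3],[5,0],[7,3],[15,3],[17,1],[20,2],[20,3],[21,0],[23,3],[32,2],[32,3],[36,2],[36,3],[37,0],[49,3],[51,1],[55,3],[58,2],[58,3],[59,0],[67,2],[67,3],[68,0]]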